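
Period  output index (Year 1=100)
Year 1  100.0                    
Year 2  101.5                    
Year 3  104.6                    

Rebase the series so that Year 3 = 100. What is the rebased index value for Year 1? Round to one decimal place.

95.6

Rebased(Year 1) = 100.0 / 104.6 × 100 = 95.6023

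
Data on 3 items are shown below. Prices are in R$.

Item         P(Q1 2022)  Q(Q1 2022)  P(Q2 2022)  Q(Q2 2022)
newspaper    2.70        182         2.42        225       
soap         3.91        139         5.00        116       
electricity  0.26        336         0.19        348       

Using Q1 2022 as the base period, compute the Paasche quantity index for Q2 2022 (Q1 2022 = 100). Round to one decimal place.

99.3

Paasche quantity index uses current-period prices as weights.
ΣP(Q2 2022)·Q(Q2 2022) = 2.42×225 + 5.00×116 + 0.19×348 = 544.5 + 580 + 66.12 = 1190.62
ΣP(Q2 2022)·Q(Q1 2022) = 2.42×182 + 5.00×139 + 0.19×336 = 440.44 + 695 + 63.84 = 1199.28
Index = 1190.62 / 1199.28 × 100 = 99.2779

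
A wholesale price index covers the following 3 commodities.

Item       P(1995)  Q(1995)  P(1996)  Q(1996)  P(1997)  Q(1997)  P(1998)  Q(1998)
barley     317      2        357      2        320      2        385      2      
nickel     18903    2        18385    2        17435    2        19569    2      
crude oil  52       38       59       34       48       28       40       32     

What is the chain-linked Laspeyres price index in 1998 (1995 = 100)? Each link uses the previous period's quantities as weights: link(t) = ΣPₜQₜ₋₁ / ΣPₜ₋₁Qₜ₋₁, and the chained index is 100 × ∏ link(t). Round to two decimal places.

102.92

Link 1995→1996:
ΣP(1996)Q(1995) = 357×2 + 18385×2 + 59×38 = 714 + 36770 + 2242 = 39726
ΣP(1995)Q(1995) = 317×2 + 18903×2 + 52×38 = 634 + 37806 + 1976 = 40416
link = 39726/40416 = 0.982928
Link 1996→1997:
ΣP(1997)Q(1996) = 320×2 + 17435×2 + 48×34 = 640 + 34870 + 1632 = 37142
ΣP(1996)Q(1996) = 357×2 + 18385×2 + 59×34 = 714 + 36770 + 2006 = 39490
link = 37142/39490 = 0.940542
Link 1997→1998:
ΣP(1998)Q(1997) = 385×2 + 19569×2 + 40×28 = 770 + 39138 + 1120 = 41028
ΣP(1997)Q(1997) = 320×2 + 17435×2 + 48×28 = 640 + 34870 + 1344 = 36854
link = 41028/36854 = 1.113258
Chained index = 100 × 0.982928 × 0.940542 × 1.113258 = 102.9190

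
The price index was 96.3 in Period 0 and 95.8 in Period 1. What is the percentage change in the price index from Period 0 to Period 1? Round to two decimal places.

Change = (95.8 − 96.3) / 96.3 × 100
       = -0.5 / 96.3 × 100 = -0.5192%

-0.52%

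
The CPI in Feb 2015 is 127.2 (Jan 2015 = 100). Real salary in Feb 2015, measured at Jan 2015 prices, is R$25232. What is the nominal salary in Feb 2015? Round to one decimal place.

32095.1

Nominal = Real × (Index/100) = 25232 × (127.2/100)
        = 25232 × 1.272 = 32095.1040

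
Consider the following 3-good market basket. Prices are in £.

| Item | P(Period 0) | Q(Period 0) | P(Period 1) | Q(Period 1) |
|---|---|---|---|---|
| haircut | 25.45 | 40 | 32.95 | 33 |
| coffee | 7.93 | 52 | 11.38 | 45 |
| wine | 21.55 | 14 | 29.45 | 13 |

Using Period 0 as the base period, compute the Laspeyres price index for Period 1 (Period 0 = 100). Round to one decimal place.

134.1

Laspeyres price index uses base-period quantities as weights.
ΣP(Period 1)·Q(Period 0) = 32.95×40 + 11.38×52 + 29.45×14 = 1318 + 591.76 + 412.3 = 2322.06
ΣP(Period 0)·Q(Period 0) = 25.45×40 + 7.93×52 + 21.55×14 = 1018 + 412.36 + 301.7 = 1732.06
Index = 2322.06 / 1732.06 × 100 = 134.0635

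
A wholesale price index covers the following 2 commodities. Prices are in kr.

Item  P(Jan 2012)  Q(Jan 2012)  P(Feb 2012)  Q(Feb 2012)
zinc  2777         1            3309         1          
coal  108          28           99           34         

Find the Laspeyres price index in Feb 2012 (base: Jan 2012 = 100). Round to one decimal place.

Laspeyres price index uses base-period quantities as weights.
ΣP(Feb 2012)·Q(Jan 2012) = 3309×1 + 99×28 = 3309 + 2772 = 6081
ΣP(Jan 2012)·Q(Jan 2012) = 2777×1 + 108×28 = 2777 + 3024 = 5801
Index = 6081 / 5801 × 100 = 104.8268

104.8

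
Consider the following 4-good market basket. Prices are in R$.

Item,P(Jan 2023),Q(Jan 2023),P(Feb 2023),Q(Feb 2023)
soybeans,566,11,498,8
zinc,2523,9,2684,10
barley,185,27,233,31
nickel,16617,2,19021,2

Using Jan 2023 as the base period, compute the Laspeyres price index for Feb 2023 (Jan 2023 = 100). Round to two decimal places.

Laspeyres price index uses base-period quantities as weights.
ΣP(Feb 2023)·Q(Jan 2023) = 498×11 + 2684×9 + 233×27 + 19021×2 = 5478 + 24156 + 6291 + 38042 = 73967
ΣP(Jan 2023)·Q(Jan 2023) = 566×11 + 2523×9 + 185×27 + 16617×2 = 6226 + 22707 + 4995 + 33234 = 67162
Index = 73967 / 67162 × 100 = 110.1322

110.13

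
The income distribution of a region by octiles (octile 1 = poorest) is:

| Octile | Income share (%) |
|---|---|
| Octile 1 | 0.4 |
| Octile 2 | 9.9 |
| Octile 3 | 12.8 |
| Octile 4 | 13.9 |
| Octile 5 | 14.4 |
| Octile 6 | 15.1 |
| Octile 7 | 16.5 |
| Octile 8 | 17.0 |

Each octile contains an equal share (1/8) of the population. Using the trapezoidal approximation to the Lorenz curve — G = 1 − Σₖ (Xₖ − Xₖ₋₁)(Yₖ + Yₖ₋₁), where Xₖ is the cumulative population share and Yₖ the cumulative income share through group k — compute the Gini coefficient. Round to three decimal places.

Cumulative income shares Yₖ: 0.0040, 0.1030, 0.2310, 0.3700, 0.5140, 0.6650, 0.8300, 1.0000
Σ (Xₖ−Xₖ₋₁)(Yₖ+Yₖ₋₁) = (1/8)(0.0040+0.0000) + (1/8)(0.1030+0.0040) + (1/8)(0.2310+0.1030) + (1/8)(0.3700+0.2310) + (1/8)(0.5140+0.3700) + (1/8)(0.6650+0.5140) + (1/8)(0.8300+0.6650) + (1/8)(1.0000+0.8300)
  = 0.0005 + 0.0134 + 0.0418 + 0.0751 + 0.1105 + 0.1474 + 0.1869 + 0.2288 = 0.8043
G = 1 − 0.8043 = 0.1957

0.196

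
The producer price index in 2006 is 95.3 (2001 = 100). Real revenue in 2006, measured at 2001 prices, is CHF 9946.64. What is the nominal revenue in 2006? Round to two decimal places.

9479.15

Nominal = Real × (Index/100) = 9946.64 × (95.3/100)
        = 9946.64 × 0.953 = 9479.1479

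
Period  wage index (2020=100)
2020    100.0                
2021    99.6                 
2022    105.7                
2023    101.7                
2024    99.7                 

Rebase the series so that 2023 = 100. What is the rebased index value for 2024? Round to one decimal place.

98.0

Rebased(2024) = 99.7 / 101.7 × 100 = 98.0334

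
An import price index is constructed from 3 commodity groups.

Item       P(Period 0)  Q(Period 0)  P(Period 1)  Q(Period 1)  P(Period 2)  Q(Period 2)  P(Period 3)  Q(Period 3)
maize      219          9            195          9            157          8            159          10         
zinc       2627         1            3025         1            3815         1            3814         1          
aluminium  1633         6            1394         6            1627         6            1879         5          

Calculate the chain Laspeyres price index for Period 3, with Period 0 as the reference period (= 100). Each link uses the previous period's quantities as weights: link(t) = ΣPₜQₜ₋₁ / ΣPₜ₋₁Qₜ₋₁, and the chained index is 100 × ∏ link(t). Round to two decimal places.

Link Period 0→Period 1:
ΣP(Period 1)Q(Period 0) = 195×9 + 3025×1 + 1394×6 = 1755 + 3025 + 8364 = 13144
ΣP(Period 0)Q(Period 0) = 219×9 + 2627×1 + 1633×6 = 1971 + 2627 + 9798 = 14396
link = 13144/14396 = 0.913031
Link Period 1→Period 2:
ΣP(Period 2)Q(Period 1) = 157×9 + 3815×1 + 1627×6 = 1413 + 3815 + 9762 = 14990
ΣP(Period 1)Q(Period 1) = 195×9 + 3025×1 + 1394×6 = 1755 + 3025 + 8364 = 13144
link = 14990/13144 = 1.140444
Link Period 2→Period 3:
ΣP(Period 3)Q(Period 2) = 159×8 + 3814×1 + 1879×6 = 1272 + 3814 + 11274 = 16360
ΣP(Period 2)Q(Period 2) = 157×8 + 3815×1 + 1627×6 = 1256 + 3815 + 9762 = 14833
link = 16360/14833 = 1.102946
Chained index = 100 × 0.913031 × 1.140444 × 1.102946 = 114.8455

114.85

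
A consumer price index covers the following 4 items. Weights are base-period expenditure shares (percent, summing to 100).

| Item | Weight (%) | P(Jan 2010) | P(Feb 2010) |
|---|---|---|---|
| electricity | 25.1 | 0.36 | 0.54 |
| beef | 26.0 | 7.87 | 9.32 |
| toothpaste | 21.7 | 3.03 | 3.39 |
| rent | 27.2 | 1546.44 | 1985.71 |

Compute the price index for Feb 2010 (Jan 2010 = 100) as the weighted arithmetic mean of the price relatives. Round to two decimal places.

127.64

electricity: 25.1 × (0.54/0.36) = 25.1 × 1.500000 = 37.6500
beef: 26.0 × (9.32/7.87) = 26.0 × 1.184244 = 30.7903
toothpaste: 21.7 × (3.39/3.03) = 21.7 × 1.118812 = 24.2782
rent: 27.2 × (1985.71/1546.44) = 27.2 × 1.284052 = 34.9262
Index = Σ wᵢ·(p₁ᵢ/p₀ᵢ) = 37.6500 + 30.7903 + 24.2782 + 34.9262 = 127.6448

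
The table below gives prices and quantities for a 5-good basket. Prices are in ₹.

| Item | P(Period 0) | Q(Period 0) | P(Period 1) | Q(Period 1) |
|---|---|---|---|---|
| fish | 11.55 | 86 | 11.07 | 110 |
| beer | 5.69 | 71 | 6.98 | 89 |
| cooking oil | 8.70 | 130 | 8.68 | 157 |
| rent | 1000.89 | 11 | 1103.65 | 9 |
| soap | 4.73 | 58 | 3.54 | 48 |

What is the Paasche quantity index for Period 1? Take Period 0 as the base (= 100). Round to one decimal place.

Paasche quantity index uses current-period prices as weights.
ΣP(Period 1)·Q(Period 1) = 11.07×110 + 6.98×89 + 8.68×157 + 1103.65×9 + 3.54×48 = 1217.7 + 621.22 + 1362.76 + 9932.85 + 169.92 = 13304.45
ΣP(Period 1)·Q(Period 0) = 11.07×86 + 6.98×71 + 8.68×130 + 1103.65×11 + 3.54×58 = 952.02 + 495.58 + 1128.4 + 12140.15 + 205.32 = 14921.47
Index = 13304.45 / 14921.47 × 100 = 89.1631

89.2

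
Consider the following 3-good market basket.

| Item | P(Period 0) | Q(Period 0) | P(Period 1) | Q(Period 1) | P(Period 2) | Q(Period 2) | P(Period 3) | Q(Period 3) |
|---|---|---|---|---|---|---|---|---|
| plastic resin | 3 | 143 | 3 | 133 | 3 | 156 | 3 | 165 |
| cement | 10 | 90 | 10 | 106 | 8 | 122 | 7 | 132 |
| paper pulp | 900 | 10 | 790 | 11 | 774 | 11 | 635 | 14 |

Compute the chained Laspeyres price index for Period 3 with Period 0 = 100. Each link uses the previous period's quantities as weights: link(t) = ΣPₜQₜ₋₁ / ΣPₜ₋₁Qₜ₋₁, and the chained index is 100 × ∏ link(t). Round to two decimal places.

Link Period 0→Period 1:
ΣP(Period 1)Q(Period 0) = 3×143 + 10×90 + 790×10 = 429 + 900 + 7900 = 9229
ΣP(Period 0)Q(Period 0) = 3×143 + 10×90 + 900×10 = 429 + 900 + 9000 = 10329
link = 9229/10329 = 0.893504
Link Period 1→Period 2:
ΣP(Period 2)Q(Period 1) = 3×133 + 8×106 + 774×11 = 399 + 848 + 8514 = 9761
ΣP(Period 1)Q(Period 1) = 3×133 + 10×106 + 790×11 = 399 + 1060 + 8690 = 10149
link = 9761/10149 = 0.961770
Link Period 2→Period 3:
ΣP(Period 3)Q(Period 2) = 3×156 + 7×122 + 635×11 = 468 + 854 + 6985 = 8307
ΣP(Period 2)Q(Period 2) = 3×156 + 8×122 + 774×11 = 468 + 976 + 8514 = 9958
link = 8307/9958 = 0.834204
Chained index = 100 × 0.893504 × 0.961770 × 0.834204 = 71.6869

71.69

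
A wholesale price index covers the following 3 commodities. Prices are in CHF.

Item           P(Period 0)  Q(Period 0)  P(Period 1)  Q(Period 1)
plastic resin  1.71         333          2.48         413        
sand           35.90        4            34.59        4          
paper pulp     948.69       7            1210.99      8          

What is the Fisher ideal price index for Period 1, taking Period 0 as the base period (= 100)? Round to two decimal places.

128.48

Laspeyres component (base-period weights):
ΣP(Period 1)Q(Period 0) = 2.48×333 + 34.59×4 + 1210.99×7 = 825.84 + 138.36 + 8476.93 = 9441.13
ΣP(Period 0)Q(Period 0) = 1.71×333 + 35.90×4 + 948.69×7 = 569.43 + 143.6 + 6640.83 = 7353.86
L = 9441.13 / 7353.86 × 100 = 128.3833
Paasche component (current-period weights):
ΣP(Period 1)Q(Period 1) = 2.48×413 + 34.59×4 + 1210.99×8 = 1024.24 + 138.36 + 9687.92 = 10850.52
ΣP(Period 0)Q(Period 1) = 1.71×413 + 35.90×4 + 948.69×8 = 706.23 + 143.6 + 7589.52 = 8439.35
P = 10850.52 / 8439.35 × 100 = 128.5706
Fisher = √(L × P) = √(128.3833 × 128.5706) = 128.4769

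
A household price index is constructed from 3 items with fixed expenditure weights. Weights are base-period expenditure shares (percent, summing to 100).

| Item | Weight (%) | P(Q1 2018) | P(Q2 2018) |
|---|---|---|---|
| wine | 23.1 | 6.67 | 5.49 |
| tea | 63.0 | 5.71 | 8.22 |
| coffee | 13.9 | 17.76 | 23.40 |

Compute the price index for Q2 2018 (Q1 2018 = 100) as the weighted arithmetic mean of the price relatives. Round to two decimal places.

128.02

wine: 23.1 × (5.49/6.67) = 23.1 × 0.823088 = 19.0133
tea: 63.0 × (8.22/5.71) = 63.0 × 1.439580 = 90.6935
coffee: 13.9 × (23.40/17.76) = 13.9 × 1.317568 = 18.3142
Index = Σ wᵢ·(p₁ᵢ/p₀ᵢ) = 19.0133 + 90.6935 + 18.3142 = 128.0211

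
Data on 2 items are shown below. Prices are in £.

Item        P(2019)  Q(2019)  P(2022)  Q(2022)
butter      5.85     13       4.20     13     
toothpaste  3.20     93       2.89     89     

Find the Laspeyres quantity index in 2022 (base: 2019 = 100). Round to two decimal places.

96.57

Laspeyres quantity index uses base-period prices as weights.
ΣP(2019)·Q(2022) = 5.85×13 + 3.20×89 = 76.05 + 284.8 = 360.85
ΣP(2019)·Q(2019) = 5.85×13 + 3.20×93 = 76.05 + 297.6 = 373.65
Index = 360.85 / 373.65 × 100 = 96.5743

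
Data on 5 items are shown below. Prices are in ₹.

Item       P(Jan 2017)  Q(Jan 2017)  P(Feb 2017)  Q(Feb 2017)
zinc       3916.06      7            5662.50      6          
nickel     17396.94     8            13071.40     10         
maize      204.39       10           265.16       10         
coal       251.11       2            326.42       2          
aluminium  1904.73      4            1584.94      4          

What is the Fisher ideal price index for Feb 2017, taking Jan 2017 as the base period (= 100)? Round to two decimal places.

85.49

Laspeyres component (base-period weights):
ΣP(Feb 2017)Q(Jan 2017) = 5662.50×7 + 13071.40×8 + 265.16×10 + 326.42×2 + 1584.94×4 = 39637.5 + 104571.2 + 2651.6 + 652.84 + 6339.76 = 153852.9
ΣP(Jan 2017)Q(Jan 2017) = 3916.06×7 + 17396.94×8 + 204.39×10 + 251.11×2 + 1904.73×4 = 27412.42 + 139175.52 + 2043.9 + 502.22 + 7618.92 = 176752.98
L = 153852.9 / 176752.98 × 100 = 87.0440
Paasche component (current-period weights):
ΣP(Feb 2017)Q(Feb 2017) = 5662.50×6 + 13071.40×10 + 265.16×10 + 326.42×2 + 1584.94×4 = 33975 + 130714 + 2651.6 + 652.84 + 6339.76 = 174333.2
ΣP(Jan 2017)Q(Feb 2017) = 3916.06×6 + 17396.94×10 + 204.39×10 + 251.11×2 + 1904.73×4 = 23496.36 + 173969.4 + 2043.9 + 502.22 + 7618.92 = 207630.8
P = 174333.2 / 207630.8 × 100 = 83.9631
Fisher = √(L × P) = √(87.0440 × 83.9631) = 85.4897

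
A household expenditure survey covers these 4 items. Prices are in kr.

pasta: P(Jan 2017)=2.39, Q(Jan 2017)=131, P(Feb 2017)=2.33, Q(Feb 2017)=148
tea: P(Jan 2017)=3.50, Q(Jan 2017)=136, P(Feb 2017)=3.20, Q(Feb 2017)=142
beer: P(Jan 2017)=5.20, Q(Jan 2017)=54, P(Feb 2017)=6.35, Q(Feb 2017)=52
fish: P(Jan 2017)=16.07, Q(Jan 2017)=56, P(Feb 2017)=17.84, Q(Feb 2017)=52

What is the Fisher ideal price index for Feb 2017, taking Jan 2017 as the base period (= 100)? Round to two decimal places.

105.42

Laspeyres component (base-period weights):
ΣP(Feb 2017)Q(Jan 2017) = 2.33×131 + 3.20×136 + 6.35×54 + 17.84×56 = 305.23 + 435.2 + 342.9 + 999.04 = 2082.37
ΣP(Jan 2017)Q(Jan 2017) = 2.39×131 + 3.50×136 + 5.20×54 + 16.07×56 = 313.09 + 476 + 280.8 + 899.92 = 1969.81
L = 2082.37 / 1969.81 × 100 = 105.7143
Paasche component (current-period weights):
ΣP(Feb 2017)Q(Feb 2017) = 2.33×148 + 3.20×142 + 6.35×52 + 17.84×52 = 344.84 + 454.4 + 330.2 + 927.68 = 2057.12
ΣP(Jan 2017)Q(Feb 2017) = 2.39×148 + 3.50×142 + 5.20×52 + 16.07×52 = 353.72 + 497 + 270.4 + 835.64 = 1956.76
P = 2057.12 / 1956.76 × 100 = 105.1289
Fisher = √(L × P) = √(105.7143 × 105.1289) = 105.4212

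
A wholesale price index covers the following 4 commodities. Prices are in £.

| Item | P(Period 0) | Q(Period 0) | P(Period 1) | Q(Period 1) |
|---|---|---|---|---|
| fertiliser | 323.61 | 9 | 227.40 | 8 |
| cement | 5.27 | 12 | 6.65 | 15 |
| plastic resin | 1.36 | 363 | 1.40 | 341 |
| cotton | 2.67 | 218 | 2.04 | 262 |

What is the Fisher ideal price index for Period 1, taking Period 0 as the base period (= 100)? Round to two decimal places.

Laspeyres component (base-period weights):
ΣP(Period 1)Q(Period 0) = 227.40×9 + 6.65×12 + 1.40×363 + 2.04×218 = 2046.6 + 79.8 + 508.2 + 444.72 = 3079.32
ΣP(Period 0)Q(Period 0) = 323.61×9 + 5.27×12 + 1.36×363 + 2.67×218 = 2912.49 + 63.24 + 493.68 + 582.06 = 4051.47
L = 3079.32 / 4051.47 × 100 = 76.0050
Paasche component (current-period weights):
ΣP(Period 1)Q(Period 1) = 227.40×8 + 6.65×15 + 1.40×341 + 2.04×262 = 1819.2 + 99.75 + 477.4 + 534.48 = 2930.83
ΣP(Period 0)Q(Period 1) = 323.61×8 + 5.27×15 + 1.36×341 + 2.67×262 = 2588.88 + 79.05 + 463.76 + 699.54 = 3831.23
P = 2930.83 / 3831.23 × 100 = 76.4984
Fisher = √(L × P) = √(76.0050 × 76.4984) = 76.2513

76.25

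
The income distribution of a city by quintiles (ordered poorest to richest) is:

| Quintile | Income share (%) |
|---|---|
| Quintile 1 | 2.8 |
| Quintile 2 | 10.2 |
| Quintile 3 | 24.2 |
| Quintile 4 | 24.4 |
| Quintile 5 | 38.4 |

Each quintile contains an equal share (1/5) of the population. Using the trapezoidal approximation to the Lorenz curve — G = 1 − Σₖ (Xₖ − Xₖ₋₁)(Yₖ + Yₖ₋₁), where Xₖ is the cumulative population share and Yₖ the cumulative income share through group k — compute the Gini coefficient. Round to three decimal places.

0.342

Cumulative income shares Yₖ: 0.0280, 0.1300, 0.3720, 0.6160, 1.0000
Σ (Xₖ−Xₖ₋₁)(Yₖ+Yₖ₋₁) = (1/5)(0.0280+0.0000) + (1/5)(0.1300+0.0280) + (1/5)(0.3720+0.1300) + (1/5)(0.6160+0.3720) + (1/5)(1.0000+0.6160)
  = 0.0056 + 0.0316 + 0.1004 + 0.1976 + 0.3232 = 0.6584
G = 1 − 0.6584 = 0.3416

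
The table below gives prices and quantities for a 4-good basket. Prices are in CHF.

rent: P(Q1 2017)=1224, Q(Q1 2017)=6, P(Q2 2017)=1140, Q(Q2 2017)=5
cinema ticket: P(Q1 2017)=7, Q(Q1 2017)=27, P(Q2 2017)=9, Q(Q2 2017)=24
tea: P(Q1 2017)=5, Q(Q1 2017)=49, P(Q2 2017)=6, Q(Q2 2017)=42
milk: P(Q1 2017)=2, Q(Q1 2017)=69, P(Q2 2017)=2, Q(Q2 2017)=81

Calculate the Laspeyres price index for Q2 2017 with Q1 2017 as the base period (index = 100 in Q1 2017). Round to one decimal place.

94.9

Laspeyres price index uses base-period quantities as weights.
ΣP(Q2 2017)·Q(Q1 2017) = 1140×6 + 9×27 + 6×49 + 2×69 = 6840 + 243 + 294 + 138 = 7515
ΣP(Q1 2017)·Q(Q1 2017) = 1224×6 + 7×27 + 5×49 + 2×69 = 7344 + 189 + 245 + 138 = 7916
Index = 7515 / 7916 × 100 = 94.9343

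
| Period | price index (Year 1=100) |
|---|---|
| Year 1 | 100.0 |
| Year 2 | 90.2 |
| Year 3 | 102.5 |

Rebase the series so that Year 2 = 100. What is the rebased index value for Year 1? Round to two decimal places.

110.86

Rebased(Year 1) = 100.0 / 90.2 × 100 = 110.8647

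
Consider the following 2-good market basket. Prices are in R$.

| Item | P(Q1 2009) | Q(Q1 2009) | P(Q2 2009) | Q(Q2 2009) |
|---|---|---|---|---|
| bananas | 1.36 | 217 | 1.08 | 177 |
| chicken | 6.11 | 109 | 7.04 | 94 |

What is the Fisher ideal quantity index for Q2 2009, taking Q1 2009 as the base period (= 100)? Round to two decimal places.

84.97

Laspeyres component (base-period weights):
ΣP(Q1 2009)Q(Q2 2009) = 1.36×177 + 6.11×94 = 240.72 + 574.34 = 815.06
ΣP(Q1 2009)Q(Q1 2009) = 1.36×217 + 6.11×109 = 295.12 + 665.99 = 961.11
L = 815.06 / 961.11 × 100 = 84.8040
Paasche component (current-period weights):
ΣP(Q2 2009)Q(Q2 2009) = 1.08×177 + 7.04×94 = 191.16 + 661.76 = 852.92
ΣP(Q2 2009)Q(Q1 2009) = 1.08×217 + 7.04×109 = 234.36 + 767.36 = 1001.72
P = 852.92 / 1001.72 × 100 = 85.1455
Fisher = √(L × P) = √(84.8040 × 85.1455) = 84.9746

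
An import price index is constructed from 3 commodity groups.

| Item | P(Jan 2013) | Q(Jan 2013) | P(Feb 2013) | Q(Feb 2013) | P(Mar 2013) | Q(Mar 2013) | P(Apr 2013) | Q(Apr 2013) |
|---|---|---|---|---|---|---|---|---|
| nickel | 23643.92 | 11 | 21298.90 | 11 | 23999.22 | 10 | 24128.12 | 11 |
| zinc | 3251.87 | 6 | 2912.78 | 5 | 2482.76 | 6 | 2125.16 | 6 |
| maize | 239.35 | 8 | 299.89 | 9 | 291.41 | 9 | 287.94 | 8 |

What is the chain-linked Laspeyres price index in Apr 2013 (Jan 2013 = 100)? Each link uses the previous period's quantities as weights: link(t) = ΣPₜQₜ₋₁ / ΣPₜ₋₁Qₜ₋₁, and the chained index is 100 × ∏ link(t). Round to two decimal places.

Link Jan 2013→Feb 2013:
ΣP(Feb 2013)Q(Jan 2013) = 21298.90×11 + 2912.78×6 + 299.89×8 = 234287.9 + 17476.68 + 2399.12 = 254163.7
ΣP(Jan 2013)Q(Jan 2013) = 23643.92×11 + 3251.87×6 + 239.35×8 = 260083.12 + 19511.22 + 1914.8 = 281509.14
link = 254163.7/281509.14 = 0.902861
Link Feb 2013→Mar 2013:
ΣP(Mar 2013)Q(Feb 2013) = 23999.22×11 + 2482.76×5 + 291.41×9 = 263991.42 + 12413.8 + 2622.69 = 279027.91
ΣP(Feb 2013)Q(Feb 2013) = 21298.90×11 + 2912.78×5 + 299.89×9 = 234287.9 + 14563.9 + 2699.01 = 251550.81
link = 279027.91/251550.81 = 1.109231
Link Mar 2013→Apr 2013:
ΣP(Apr 2013)Q(Mar 2013) = 24128.12×10 + 2125.16×6 + 287.94×9 = 241281.2 + 12750.96 + 2591.46 = 256623.62
ΣP(Mar 2013)Q(Mar 2013) = 23999.22×10 + 2482.76×6 + 291.41×9 = 239992.2 + 14896.56 + 2622.69 = 257511.45
link = 256623.62/257511.45 = 0.996552
Chained index = 100 × 0.902861 × 1.109231 × 0.996552 = 99.8029

99.80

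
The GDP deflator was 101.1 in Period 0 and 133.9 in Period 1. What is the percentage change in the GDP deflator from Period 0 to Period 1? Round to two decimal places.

Change = (133.9 − 101.1) / 101.1 × 100
       = 32.8 / 101.1 × 100 = 32.4431%

32.44%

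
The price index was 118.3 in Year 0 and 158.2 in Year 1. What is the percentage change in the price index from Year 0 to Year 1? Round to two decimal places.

33.73%

Change = (158.2 − 118.3) / 118.3 × 100
       = 39.9 / 118.3 × 100 = 33.7278%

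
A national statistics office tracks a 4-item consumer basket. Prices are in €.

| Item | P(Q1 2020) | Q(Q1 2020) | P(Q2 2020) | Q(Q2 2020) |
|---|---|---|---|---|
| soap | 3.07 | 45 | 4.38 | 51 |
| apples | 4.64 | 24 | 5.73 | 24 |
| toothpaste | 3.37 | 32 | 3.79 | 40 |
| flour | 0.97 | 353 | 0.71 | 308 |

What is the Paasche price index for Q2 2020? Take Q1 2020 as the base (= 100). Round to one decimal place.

Paasche price index uses current-period quantities as weights.
ΣP(Q2 2020)·Q(Q2 2020) = 4.38×51 + 5.73×24 + 3.79×40 + 0.71×308 = 223.38 + 137.52 + 151.6 + 218.68 = 731.18
ΣP(Q1 2020)·Q(Q2 2020) = 3.07×51 + 4.64×24 + 3.37×40 + 0.97×308 = 156.57 + 111.36 + 134.8 + 298.76 = 701.49
Index = 731.18 / 701.49 × 100 = 104.2324

104.2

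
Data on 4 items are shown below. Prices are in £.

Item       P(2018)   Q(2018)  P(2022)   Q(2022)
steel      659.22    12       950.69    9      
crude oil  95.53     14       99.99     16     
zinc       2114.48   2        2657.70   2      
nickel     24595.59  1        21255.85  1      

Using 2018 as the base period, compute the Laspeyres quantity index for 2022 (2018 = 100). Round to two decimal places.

Laspeyres quantity index uses base-period prices as weights.
ΣP(2018)·Q(2022) = 659.22×9 + 95.53×16 + 2114.48×2 + 24595.59×1 = 5932.98 + 1528.48 + 4228.96 + 24595.59 = 36286.01
ΣP(2018)·Q(2018) = 659.22×12 + 95.53×14 + 2114.48×2 + 24595.59×1 = 7910.64 + 1337.42 + 4228.96 + 24595.59 = 38072.61
Index = 36286.01 / 38072.61 × 100 = 95.3074

95.31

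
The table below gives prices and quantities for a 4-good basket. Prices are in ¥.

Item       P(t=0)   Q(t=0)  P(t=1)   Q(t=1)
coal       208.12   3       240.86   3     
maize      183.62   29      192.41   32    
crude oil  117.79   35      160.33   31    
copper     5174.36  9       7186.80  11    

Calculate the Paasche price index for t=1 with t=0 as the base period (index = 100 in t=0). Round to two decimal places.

Paasche price index uses current-period quantities as weights.
ΣP(t=1)·Q(t=1) = 240.86×3 + 192.41×32 + 160.33×31 + 7186.80×11 = 722.58 + 6157.12 + 4970.23 + 79054.8 = 90904.73
ΣP(t=0)·Q(t=1) = 208.12×3 + 183.62×32 + 117.79×31 + 5174.36×11 = 624.36 + 5875.84 + 3651.49 + 56917.96 = 67069.65
Index = 90904.73 / 67069.65 × 100 = 135.5378

135.54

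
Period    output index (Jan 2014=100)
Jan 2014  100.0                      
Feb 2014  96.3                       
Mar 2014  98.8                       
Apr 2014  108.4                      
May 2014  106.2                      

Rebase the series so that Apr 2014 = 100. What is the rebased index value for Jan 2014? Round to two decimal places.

92.25

Rebased(Jan 2014) = 100.0 / 108.4 × 100 = 92.2509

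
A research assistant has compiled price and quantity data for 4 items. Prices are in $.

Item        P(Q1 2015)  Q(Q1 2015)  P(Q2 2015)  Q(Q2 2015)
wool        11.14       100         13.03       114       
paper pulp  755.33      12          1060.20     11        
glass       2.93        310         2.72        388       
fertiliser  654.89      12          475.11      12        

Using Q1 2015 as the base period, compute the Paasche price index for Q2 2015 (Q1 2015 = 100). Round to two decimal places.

Paasche price index uses current-period quantities as weights.
ΣP(Q2 2015)·Q(Q2 2015) = 13.03×114 + 1060.20×11 + 2.72×388 + 475.11×12 = 1485.42 + 11662.2 + 1055.36 + 5701.32 = 19904.3
ΣP(Q1 2015)·Q(Q2 2015) = 11.14×114 + 755.33×11 + 2.93×388 + 654.89×12 = 1269.96 + 8308.63 + 1136.84 + 7858.68 = 18574.11
Index = 19904.3 / 18574.11 × 100 = 107.1615

107.16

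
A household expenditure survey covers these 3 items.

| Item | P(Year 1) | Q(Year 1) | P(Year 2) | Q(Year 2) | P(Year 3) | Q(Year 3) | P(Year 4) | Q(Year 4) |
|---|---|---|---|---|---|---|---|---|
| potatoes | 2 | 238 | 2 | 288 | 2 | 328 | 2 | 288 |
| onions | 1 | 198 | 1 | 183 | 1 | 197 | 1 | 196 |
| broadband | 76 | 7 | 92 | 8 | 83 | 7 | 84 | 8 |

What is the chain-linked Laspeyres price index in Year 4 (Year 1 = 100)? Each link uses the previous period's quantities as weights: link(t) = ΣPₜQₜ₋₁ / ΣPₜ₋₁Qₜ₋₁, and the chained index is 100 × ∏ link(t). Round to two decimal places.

104.53

Link Year 1→Year 2:
ΣP(Year 2)Q(Year 1) = 2×238 + 1×198 + 92×7 = 476 + 198 + 644 = 1318
ΣP(Year 1)Q(Year 1) = 2×238 + 1×198 + 76×7 = 476 + 198 + 532 = 1206
link = 1318/1206 = 1.092869
Link Year 2→Year 3:
ΣP(Year 3)Q(Year 2) = 2×288 + 1×183 + 83×8 = 576 + 183 + 664 = 1423
ΣP(Year 2)Q(Year 2) = 2×288 + 1×183 + 92×8 = 576 + 183 + 736 = 1495
link = 1423/1495 = 0.951839
Link Year 3→Year 4:
ΣP(Year 4)Q(Year 3) = 2×328 + 1×197 + 84×7 = 656 + 197 + 588 = 1441
ΣP(Year 3)Q(Year 3) = 2×328 + 1×197 + 83×7 = 656 + 197 + 581 = 1434
link = 1441/1434 = 1.004881
Chained index = 100 × 1.092869 × 0.951839 × 1.004881 = 104.5314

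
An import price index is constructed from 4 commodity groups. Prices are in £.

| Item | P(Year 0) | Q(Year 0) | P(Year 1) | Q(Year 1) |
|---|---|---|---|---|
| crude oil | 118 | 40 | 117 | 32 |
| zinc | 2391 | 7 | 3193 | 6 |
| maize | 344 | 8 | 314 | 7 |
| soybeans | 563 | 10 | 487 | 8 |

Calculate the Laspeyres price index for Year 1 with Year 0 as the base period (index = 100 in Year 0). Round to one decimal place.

Laspeyres price index uses base-period quantities as weights.
ΣP(Year 1)·Q(Year 0) = 117×40 + 3193×7 + 314×8 + 487×10 = 4680 + 22351 + 2512 + 4870 = 34413
ΣP(Year 0)·Q(Year 0) = 118×40 + 2391×7 + 344×8 + 563×10 = 4720 + 16737 + 2752 + 5630 = 29839
Index = 34413 / 29839 × 100 = 115.3289

115.3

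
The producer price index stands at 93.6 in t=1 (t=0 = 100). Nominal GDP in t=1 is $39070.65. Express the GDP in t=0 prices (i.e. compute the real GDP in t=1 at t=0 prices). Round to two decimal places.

41742.15

Real = Nominal ÷ (Index/100) = 39070.65 ÷ (93.6/100)
     = 39070.65 ÷ 0.936 = 41742.1474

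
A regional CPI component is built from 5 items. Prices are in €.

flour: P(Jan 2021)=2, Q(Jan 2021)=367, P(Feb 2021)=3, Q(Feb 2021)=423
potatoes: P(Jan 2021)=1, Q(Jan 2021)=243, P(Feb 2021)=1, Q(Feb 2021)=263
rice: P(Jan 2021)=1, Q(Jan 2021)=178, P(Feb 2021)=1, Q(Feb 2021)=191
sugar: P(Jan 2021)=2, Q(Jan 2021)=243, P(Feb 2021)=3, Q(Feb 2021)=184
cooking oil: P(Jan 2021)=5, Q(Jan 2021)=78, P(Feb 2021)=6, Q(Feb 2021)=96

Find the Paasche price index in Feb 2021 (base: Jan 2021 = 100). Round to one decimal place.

Paasche price index uses current-period quantities as weights.
ΣP(Feb 2021)·Q(Feb 2021) = 3×423 + 1×263 + 1×191 + 3×184 + 6×96 = 1269 + 263 + 191 + 552 + 576 = 2851
ΣP(Jan 2021)·Q(Feb 2021) = 2×423 + 1×263 + 1×191 + 2×184 + 5×96 = 846 + 263 + 191 + 368 + 480 = 2148
Index = 2851 / 2148 × 100 = 132.7281

132.7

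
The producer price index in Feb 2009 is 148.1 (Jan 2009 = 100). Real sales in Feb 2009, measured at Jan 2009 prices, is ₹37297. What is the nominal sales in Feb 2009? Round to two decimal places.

Nominal = Real × (Index/100) = 37297 × (148.1/100)
        = 37297 × 1.481 = 55236.8570

55236.86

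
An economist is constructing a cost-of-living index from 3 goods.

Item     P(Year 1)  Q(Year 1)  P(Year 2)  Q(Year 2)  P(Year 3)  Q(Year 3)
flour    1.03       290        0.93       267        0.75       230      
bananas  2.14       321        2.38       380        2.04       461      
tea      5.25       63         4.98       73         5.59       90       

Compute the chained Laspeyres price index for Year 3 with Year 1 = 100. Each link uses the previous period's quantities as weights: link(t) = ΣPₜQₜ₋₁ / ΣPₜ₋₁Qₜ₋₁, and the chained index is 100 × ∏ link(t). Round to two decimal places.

Link Year 1→Year 2:
ΣP(Year 2)Q(Year 1) = 0.93×290 + 2.38×321 + 4.98×63 = 269.7 + 763.98 + 313.74 = 1347.42
ΣP(Year 1)Q(Year 1) = 1.03×290 + 2.14×321 + 5.25×63 = 298.7 + 686.94 + 330.75 = 1316.39
link = 1347.42/1316.39 = 1.023572
Link Year 2→Year 3:
ΣP(Year 3)Q(Year 2) = 0.75×267 + 2.04×380 + 5.59×73 = 200.25 + 775.2 + 408.07 = 1383.52
ΣP(Year 2)Q(Year 2) = 0.93×267 + 2.38×380 + 4.98×73 = 248.31 + 904.4 + 363.54 = 1516.25
link = 1383.52/1516.25 = 0.912462
Chained index = 100 × 1.023572 × 0.912462 = 93.3970

93.40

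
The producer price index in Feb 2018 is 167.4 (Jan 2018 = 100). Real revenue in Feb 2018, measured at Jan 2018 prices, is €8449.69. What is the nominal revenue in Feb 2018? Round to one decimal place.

14144.8

Nominal = Real × (Index/100) = 8449.69 × (167.4/100)
        = 8449.69 × 1.674 = 14144.7811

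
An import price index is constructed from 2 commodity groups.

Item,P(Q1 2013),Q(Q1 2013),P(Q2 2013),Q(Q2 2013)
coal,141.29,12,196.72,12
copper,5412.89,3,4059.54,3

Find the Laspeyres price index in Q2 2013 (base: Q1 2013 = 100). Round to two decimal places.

81.07

Laspeyres price index uses base-period quantities as weights.
ΣP(Q2 2013)·Q(Q1 2013) = 196.72×12 + 4059.54×3 = 2360.64 + 12178.62 = 14539.26
ΣP(Q1 2013)·Q(Q1 2013) = 141.29×12 + 5412.89×3 = 1695.48 + 16238.67 = 17934.15
Index = 14539.26 / 17934.15 × 100 = 81.0702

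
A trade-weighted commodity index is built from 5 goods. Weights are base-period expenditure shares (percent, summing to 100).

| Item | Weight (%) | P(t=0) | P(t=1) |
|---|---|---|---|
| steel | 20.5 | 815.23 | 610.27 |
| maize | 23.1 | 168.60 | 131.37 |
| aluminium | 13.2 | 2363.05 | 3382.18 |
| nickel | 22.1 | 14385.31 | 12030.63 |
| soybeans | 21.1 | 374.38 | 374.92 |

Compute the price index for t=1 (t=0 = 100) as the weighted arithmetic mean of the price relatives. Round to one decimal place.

steel: 20.5 × (610.27/815.23) = 20.5 × 0.748586 = 15.3460
maize: 23.1 × (131.37/168.60) = 23.1 × 0.779181 = 17.9991
aluminium: 13.2 × (3382.18/2363.05) = 13.2 × 1.431277 = 18.8929
nickel: 22.1 × (12030.63/14385.31) = 22.1 × 0.836314 = 18.4825
soybeans: 21.1 × (374.92/374.38) = 21.1 × 1.001442 = 21.1304
Index = Σ wᵢ·(p₁ᵢ/p₀ᵢ) = 15.3460 + 17.9991 + 18.8929 + 18.4825 + 21.1304 = 91.8509

91.9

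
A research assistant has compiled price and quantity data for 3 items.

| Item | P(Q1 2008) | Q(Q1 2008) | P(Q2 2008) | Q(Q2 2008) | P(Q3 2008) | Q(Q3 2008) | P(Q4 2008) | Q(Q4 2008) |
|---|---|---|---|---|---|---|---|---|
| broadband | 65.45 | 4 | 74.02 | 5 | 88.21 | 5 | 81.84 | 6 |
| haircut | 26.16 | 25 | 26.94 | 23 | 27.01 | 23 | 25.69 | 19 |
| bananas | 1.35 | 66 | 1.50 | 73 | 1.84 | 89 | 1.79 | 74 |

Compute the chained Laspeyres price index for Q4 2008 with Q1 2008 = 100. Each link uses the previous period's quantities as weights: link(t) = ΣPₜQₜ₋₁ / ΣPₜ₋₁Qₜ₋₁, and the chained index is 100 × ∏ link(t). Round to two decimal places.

109.46

Link Q1 2008→Q2 2008:
ΣP(Q2 2008)Q(Q1 2008) = 74.02×4 + 26.94×25 + 1.50×66 = 296.08 + 673.5 + 99 = 1068.58
ΣP(Q1 2008)Q(Q1 2008) = 65.45×4 + 26.16×25 + 1.35×66 = 261.8 + 654 + 89.1 = 1004.9
link = 1068.58/1004.9 = 1.063369
Link Q2 2008→Q3 2008:
ΣP(Q3 2008)Q(Q2 2008) = 88.21×5 + 27.01×23 + 1.84×73 = 441.05 + 621.23 + 134.32 = 1196.6
ΣP(Q2 2008)Q(Q2 2008) = 74.02×5 + 26.94×23 + 1.50×73 = 370.1 + 619.62 + 109.5 = 1099.22
link = 1196.6/1099.22 = 1.088590
Link Q3 2008→Q4 2008:
ΣP(Q4 2008)Q(Q3 2008) = 81.84×5 + 25.69×23 + 1.79×89 = 409.2 + 590.87 + 159.31 = 1159.38
ΣP(Q3 2008)Q(Q3 2008) = 88.21×5 + 27.01×23 + 1.84×89 = 441.05 + 621.23 + 163.76 = 1226.04
link = 1159.38/1226.04 = 0.945630
Chained index = 100 × 1.063369 × 1.088590 × 0.945630 = 109.4636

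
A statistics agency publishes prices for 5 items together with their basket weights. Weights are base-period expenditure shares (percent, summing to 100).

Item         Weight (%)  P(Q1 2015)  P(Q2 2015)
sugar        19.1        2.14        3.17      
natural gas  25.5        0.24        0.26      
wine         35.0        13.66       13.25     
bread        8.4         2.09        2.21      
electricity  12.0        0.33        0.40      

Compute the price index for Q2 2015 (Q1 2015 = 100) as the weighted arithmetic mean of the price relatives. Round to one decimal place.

113.3

sugar: 19.1 × (3.17/2.14) = 19.1 × 1.481308 = 28.2930
natural gas: 25.5 × (0.26/0.24) = 25.5 × 1.083333 = 27.6250
wine: 35.0 × (13.25/13.66) = 35.0 × 0.969985 = 33.9495
bread: 8.4 × (2.21/2.09) = 8.4 × 1.057416 = 8.8823
electricity: 12.0 × (0.40/0.33) = 12.0 × 1.212121 = 14.5455
Index = Σ wᵢ·(p₁ᵢ/p₀ᵢ) = 28.2930 + 27.6250 + 33.9495 + 8.8823 + 14.5455 = 113.2952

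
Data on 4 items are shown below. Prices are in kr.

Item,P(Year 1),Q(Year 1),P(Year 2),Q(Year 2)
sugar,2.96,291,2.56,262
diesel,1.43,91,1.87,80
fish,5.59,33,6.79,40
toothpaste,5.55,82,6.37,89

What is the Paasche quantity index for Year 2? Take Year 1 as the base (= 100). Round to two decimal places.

Paasche quantity index uses current-period prices as weights.
ΣP(Year 2)·Q(Year 2) = 2.56×262 + 1.87×80 + 6.79×40 + 6.37×89 = 670.72 + 149.6 + 271.6 + 566.93 = 1658.85
ΣP(Year 2)·Q(Year 1) = 2.56×291 + 1.87×91 + 6.79×33 + 6.37×82 = 744.96 + 170.17 + 224.07 + 522.34 = 1661.54
Index = 1658.85 / 1661.54 × 100 = 99.8381

99.84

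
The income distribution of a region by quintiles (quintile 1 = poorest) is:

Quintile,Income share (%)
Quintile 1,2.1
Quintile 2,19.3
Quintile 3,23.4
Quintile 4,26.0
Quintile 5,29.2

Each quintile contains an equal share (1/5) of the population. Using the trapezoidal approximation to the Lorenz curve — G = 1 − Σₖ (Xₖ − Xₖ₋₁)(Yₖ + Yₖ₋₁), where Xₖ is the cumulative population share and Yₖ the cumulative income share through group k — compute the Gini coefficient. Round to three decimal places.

Cumulative income shares Yₖ: 0.0210, 0.2140, 0.4480, 0.7080, 1.0000
Σ (Xₖ−Xₖ₋₁)(Yₖ+Yₖ₋₁) = (1/5)(0.0210+0.0000) + (1/5)(0.2140+0.0210) + (1/5)(0.4480+0.2140) + (1/5)(0.7080+0.4480) + (1/5)(1.0000+0.7080)
  = 0.0042 + 0.0470 + 0.1324 + 0.2312 + 0.3416 = 0.7564
G = 1 − 0.7564 = 0.2436

0.244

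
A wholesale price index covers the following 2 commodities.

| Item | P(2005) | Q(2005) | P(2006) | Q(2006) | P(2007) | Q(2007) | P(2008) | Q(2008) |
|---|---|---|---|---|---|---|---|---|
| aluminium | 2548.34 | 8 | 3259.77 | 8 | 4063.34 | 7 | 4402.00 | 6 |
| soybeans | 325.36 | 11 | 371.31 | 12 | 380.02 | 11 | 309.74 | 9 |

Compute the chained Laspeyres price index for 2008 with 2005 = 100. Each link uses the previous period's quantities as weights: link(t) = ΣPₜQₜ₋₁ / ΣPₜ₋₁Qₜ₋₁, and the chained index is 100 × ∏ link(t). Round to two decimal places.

160.27

Link 2005→2006:
ΣP(2006)Q(2005) = 3259.77×8 + 371.31×11 = 26078.16 + 4084.41 = 30162.57
ΣP(2005)Q(2005) = 2548.34×8 + 325.36×11 = 20386.72 + 3578.96 = 23965.68
link = 30162.57/23965.68 = 1.258574
Link 2006→2007:
ΣP(2007)Q(2006) = 4063.34×8 + 380.02×12 = 32506.72 + 4560.24 = 37066.96
ΣP(2006)Q(2006) = 3259.77×8 + 371.31×12 = 26078.16 + 4455.72 = 30533.88
link = 37066.96/30533.88 = 1.213962
Link 2007→2008:
ΣP(2008)Q(2007) = 4402.00×7 + 309.74×11 = 30814 + 3407.14 = 34221.14
ΣP(2007)Q(2007) = 4063.34×7 + 380.02×11 = 28443.38 + 4180.22 = 32623.6
link = 34221.14/32623.6 = 1.048969
Chained index = 100 × 1.258574 × 1.213962 × 1.048969 = 160.2678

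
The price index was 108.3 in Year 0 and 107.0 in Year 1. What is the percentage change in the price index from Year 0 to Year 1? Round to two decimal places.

-1.20%

Change = (107.0 − 108.3) / 108.3 × 100
       = -1.3 / 108.3 × 100 = -1.2004%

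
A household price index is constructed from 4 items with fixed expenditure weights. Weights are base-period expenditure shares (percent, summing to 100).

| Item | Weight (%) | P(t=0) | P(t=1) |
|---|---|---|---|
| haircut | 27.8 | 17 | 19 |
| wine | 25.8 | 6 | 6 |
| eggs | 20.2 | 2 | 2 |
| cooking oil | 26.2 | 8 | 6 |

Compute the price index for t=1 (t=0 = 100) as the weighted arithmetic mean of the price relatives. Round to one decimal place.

haircut: 27.8 × (19/17) = 27.8 × 1.117647 = 31.0706
wine: 25.8 × (6/6) = 25.8 × 1.000000 = 25.8000
eggs: 20.2 × (2/2) = 20.2 × 1.000000 = 20.2000
cooking oil: 26.2 × (6/8) = 26.2 × 0.750000 = 19.6500
Index = Σ wᵢ·(p₁ᵢ/p₀ᵢ) = 31.0706 + 25.8000 + 20.2000 + 19.6500 = 96.7206

96.7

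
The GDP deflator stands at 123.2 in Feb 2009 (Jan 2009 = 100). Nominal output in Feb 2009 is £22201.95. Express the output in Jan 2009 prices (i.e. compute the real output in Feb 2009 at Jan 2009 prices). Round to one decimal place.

18021.1

Real = Nominal ÷ (Index/100) = 22201.95 ÷ (123.2/100)
     = 22201.95 ÷ 1.232 = 18021.0633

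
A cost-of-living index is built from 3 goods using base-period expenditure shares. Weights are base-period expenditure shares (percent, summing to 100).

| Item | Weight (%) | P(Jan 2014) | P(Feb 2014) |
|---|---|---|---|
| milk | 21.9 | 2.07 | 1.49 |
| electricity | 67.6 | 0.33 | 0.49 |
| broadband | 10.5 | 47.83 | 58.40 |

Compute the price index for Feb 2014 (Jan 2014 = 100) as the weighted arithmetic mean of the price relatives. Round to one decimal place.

milk: 21.9 × (1.49/2.07) = 21.9 × 0.719807 = 15.7638
electricity: 67.6 × (0.49/0.33) = 67.6 × 1.484848 = 100.3758
broadband: 10.5 × (58.40/47.83) = 10.5 × 1.220991 = 12.8204
Index = Σ wᵢ·(p₁ᵢ/p₀ᵢ) = 15.7638 + 100.3758 + 12.8204 = 128.9599

129.0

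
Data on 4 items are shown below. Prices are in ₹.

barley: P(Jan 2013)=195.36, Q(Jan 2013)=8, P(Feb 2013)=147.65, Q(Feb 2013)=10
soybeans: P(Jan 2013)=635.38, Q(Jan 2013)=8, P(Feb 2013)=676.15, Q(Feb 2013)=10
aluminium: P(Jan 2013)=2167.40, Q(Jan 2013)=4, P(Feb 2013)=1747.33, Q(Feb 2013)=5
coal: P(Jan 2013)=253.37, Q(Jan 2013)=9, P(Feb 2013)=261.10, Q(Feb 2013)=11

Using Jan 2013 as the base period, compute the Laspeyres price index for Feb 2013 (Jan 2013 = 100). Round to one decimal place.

Laspeyres price index uses base-period quantities as weights.
ΣP(Feb 2013)·Q(Jan 2013) = 147.65×8 + 676.15×8 + 1747.33×4 + 261.10×9 = 1181.2 + 5409.2 + 6989.32 + 2349.9 = 15929.62
ΣP(Jan 2013)·Q(Jan 2013) = 195.36×8 + 635.38×8 + 2167.40×4 + 253.37×9 = 1562.88 + 5083.04 + 8669.6 + 2280.33 = 17595.85
Index = 15929.62 / 17595.85 × 100 = 90.5306

90.5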